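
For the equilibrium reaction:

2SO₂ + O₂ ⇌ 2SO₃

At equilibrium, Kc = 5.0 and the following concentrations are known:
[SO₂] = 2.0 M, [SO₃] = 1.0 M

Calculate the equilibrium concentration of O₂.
[O₂] = 0.0500 M

Kc = ([SO₃]^2) / ([SO₂]^2 × [O₂]) = 5.0
[O₂]^1 = (product terms)/(Kc · other reactant terms) = 1 / (5.0 · 4) = 0.05
[O₂] = 0.0500 M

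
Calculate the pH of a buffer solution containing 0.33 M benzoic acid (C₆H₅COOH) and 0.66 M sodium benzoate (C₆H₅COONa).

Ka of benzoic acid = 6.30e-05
pH = 4.50

pKa = -log(6.30e-05) = 4.20. pH = pKa + log([A⁻]/[HA]) = 4.20 + log(0.66/0.33)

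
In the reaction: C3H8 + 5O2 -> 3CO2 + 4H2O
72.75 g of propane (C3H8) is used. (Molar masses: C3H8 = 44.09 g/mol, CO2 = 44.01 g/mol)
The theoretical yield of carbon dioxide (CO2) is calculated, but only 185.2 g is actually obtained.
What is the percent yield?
Moles of C3H8 = 72.75 g ÷ 44.09 g/mol = 1.65003 mol
Mole ratio: 3 mol CO2 / 1 mol C3H8
Moles of CO2 = 1.65003 × (3/1) = 4.9501 mol
Theoretical yield = 4.9501 mol × 44.01 g/mol = 217.85 g
Actual yield = 185.2 g
Percent yield = (185.2 / 217.85) × 100% = 85.0%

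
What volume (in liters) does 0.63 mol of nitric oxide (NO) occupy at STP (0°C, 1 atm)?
At STP, 1 mol of gas occupies 22.4 L
Volume = 0.63 mol × 22.4 L/mol = 14.11 L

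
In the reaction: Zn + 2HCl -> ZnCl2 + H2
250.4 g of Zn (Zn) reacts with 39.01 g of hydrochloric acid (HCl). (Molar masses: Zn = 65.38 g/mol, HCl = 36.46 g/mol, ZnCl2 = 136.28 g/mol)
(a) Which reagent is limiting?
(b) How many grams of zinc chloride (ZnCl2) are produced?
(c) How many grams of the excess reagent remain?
(a) HCl, (b) 72.91 g, (c) 215.4 g

Moles of Zn = 250.4 g ÷ 65.38 g/mol = 3.82992 mol
Moles of HCl = 39.01 g ÷ 36.46 g/mol = 1.06994 mol
Moles ÷ coefficient: Zn: 3.82992/1 = 3.83, HCl: 1.06994/2 = 0.535
(a) HCl has the smaller value, so HCl is the limiting reagent.
(b) Moles of ZnCl2 = 1.06994 mol HCl × (1/2) = 0.53497 mol; mass = 0.53497 mol × 136.28 g/mol = 72.91 g
(c) Zn consumed = 1.06994 × (1/2) = 0.53497 mol; remaining = 3.82992 − 0.53497 = 3.29495 mol; mass = 3.29495 mol × 65.38 g/mol = 215.4 g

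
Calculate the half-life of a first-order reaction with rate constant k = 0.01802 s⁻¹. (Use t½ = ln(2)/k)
38.47 s

t½ = ln(2)/k = 0.6931/0.01802 = 38.47 s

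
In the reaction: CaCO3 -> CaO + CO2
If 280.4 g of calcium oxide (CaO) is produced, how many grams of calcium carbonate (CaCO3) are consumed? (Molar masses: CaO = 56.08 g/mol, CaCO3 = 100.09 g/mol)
Moles of CaO = 280.4 g ÷ 56.08 g/mol = 5 mol
Mole ratio: 1 mol CaCO3 / 1 mol CaO
Moles of CaCO3 = 5 × (1/1) = 5 mol
Mass of CaCO3 = 5 mol × 100.09 g/mol = 500.5 g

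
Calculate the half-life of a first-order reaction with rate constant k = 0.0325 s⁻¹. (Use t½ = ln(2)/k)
21.33 s

t½ = ln(2)/k = 0.6931/0.0325 = 21.33 s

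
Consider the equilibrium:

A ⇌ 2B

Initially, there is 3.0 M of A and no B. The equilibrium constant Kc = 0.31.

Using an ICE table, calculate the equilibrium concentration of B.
[B] = 0.890 M

ICE: [A] = 3.0 − x, [B] = 2x.
Kc = (2x)²/(3.0 − x) = 0.31 ⇒ 4x² + 0.31x − 0.93 = 0.
x = (−0.31 + √(0.31² + 4·4·0.93))/(2·4) = (−0.31 + √14.976)/8 = 0.44499.
[B] = 2x = 0.890 M.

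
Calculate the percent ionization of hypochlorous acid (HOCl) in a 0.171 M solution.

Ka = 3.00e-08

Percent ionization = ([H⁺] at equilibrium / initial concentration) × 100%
Percent ionization = 0.0419%

Let x = [H⁺]. Ka = x²/(C - x) ⇒ x² + (3.00e-08)x - (3.00e-08)(0.171) = 0. x = 7.1609e-05. Percent = (7.1609e-05/0.171) × 100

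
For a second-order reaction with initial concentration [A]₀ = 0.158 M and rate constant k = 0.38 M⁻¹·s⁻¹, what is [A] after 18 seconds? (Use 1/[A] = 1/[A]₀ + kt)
0.0759 M

1/[A] = 1/[A]₀ + k·t = 1/0.158 + (0.38)·(18) = 6.3291 + 6.8400 = 13.1691
[A] = 1/13.1691 = 0.0759 M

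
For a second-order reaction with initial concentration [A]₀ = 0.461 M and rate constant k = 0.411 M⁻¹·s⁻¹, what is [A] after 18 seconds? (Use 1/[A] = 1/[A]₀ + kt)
0.1045 M

1/[A] = 1/[A]₀ + k·t = 1/0.461 + (0.411)·(18) = 2.1692 + 7.3980 = 9.5672
[A] = 1/9.5672 = 0.1045 M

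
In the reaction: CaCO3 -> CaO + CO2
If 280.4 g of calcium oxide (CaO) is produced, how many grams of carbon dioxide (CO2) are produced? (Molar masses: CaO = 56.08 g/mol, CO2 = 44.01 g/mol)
Moles of CaO = 280.4 g ÷ 56.08 g/mol = 5 mol
Mole ratio: 1 mol CO2 / 1 mol CaO
Moles of CO2 = 5 × (1/1) = 5 mol
Mass of CO2 = 5 mol × 44.01 g/mol = 220 g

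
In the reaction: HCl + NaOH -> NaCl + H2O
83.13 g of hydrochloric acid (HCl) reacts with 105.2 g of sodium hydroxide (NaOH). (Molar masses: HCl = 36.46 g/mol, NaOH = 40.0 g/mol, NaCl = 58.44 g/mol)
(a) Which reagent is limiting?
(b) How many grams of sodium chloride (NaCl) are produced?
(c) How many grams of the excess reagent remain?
(a) HCl, (b) 133.2 g, (c) 14 g

Moles of HCl = 83.13 g ÷ 36.46 g/mol = 2.28003 mol
Moles of NaOH = 105.2 g ÷ 40.0 g/mol = 2.63 mol
Moles ÷ coefficient: HCl: 2.28003/1 = 2.28, NaOH: 2.63/1 = 2.63
(a) HCl has the smaller value, so HCl is the limiting reagent.
(b) Moles of NaCl = 2.28003 mol HCl × (1/1) = 2.28003 mol; mass = 2.28003 mol × 58.44 g/mol = 133.2 g
(c) NaOH consumed = 2.28003 × (1/1) = 2.28003 mol; remaining = 2.63 − 2.28003 = 0.349967 mol; mass = 0.349967 mol × 40.0 g/mol = 14 g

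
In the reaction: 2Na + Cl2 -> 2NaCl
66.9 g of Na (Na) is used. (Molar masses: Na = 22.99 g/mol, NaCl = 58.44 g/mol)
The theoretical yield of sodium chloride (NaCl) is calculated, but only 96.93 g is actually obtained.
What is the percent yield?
Moles of Na = 66.9 g ÷ 22.99 g/mol = 2.90996 mol
Mole ratio: 2 mol NaCl / 2 mol Na
Moles of NaCl = 2.90996 × (2/2) = 2.90996 mol
Theoretical yield = 2.90996 mol × 58.44 g/mol = 170.06 g
Actual yield = 96.93 g
Percent yield = (96.93 / 170.06) × 100% = 57.0%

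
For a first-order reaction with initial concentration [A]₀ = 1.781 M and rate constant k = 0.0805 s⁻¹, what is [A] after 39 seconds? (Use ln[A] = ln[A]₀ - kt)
0.0771 M

ln[A] = ln[A]₀ - k·t = ln(1.781) - (0.0805)·(39) = 0.5772 - 3.1395 = -2.5623
[A] = e^(-2.5623) = 0.0771 M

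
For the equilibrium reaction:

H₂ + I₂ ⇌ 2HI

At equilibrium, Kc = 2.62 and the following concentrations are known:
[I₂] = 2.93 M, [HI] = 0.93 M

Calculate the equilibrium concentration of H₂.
[H₂] = 0.1127 M

Kc = ([HI]^2) / ([H₂] × [I₂]) = 2.62
[H₂]^1 = (product terms)/(Kc · other reactant terms) = 0.8649 / (2.62 · 2.93) = 0.11267
[H₂] = 0.1127 M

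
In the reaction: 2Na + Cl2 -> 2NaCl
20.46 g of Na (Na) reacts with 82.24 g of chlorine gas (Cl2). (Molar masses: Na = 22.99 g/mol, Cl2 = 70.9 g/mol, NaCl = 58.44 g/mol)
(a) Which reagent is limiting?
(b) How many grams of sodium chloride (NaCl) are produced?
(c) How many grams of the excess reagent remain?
(a) Na, (b) 52.01 g, (c) 50.69 g

Moles of Na = 20.46 g ÷ 22.99 g/mol = 0.889952 mol
Moles of Cl2 = 82.24 g ÷ 70.9 g/mol = 1.15994 mol
Moles ÷ coefficient: Na: 0.889952/2 = 0.445, Cl2: 1.15994/1 = 1.16
(a) Na has the smaller value, so Na is the limiting reagent.
(b) Moles of NaCl = 0.889952 mol Na × (2/2) = 0.889952 mol; mass = 0.889952 mol × 58.44 g/mol = 52.01 g
(c) Cl2 consumed = 0.889952 × (1/2) = 0.444976 mol; remaining = 1.15994 − 0.444976 = 0.714968 mol; mass = 0.714968 mol × 70.9 g/mol = 50.69 g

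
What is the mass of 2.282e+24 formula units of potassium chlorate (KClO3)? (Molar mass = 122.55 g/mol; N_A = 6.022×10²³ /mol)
Moles = 2.282e+24 ÷ 6.022×10²³ = 3.78944 mol
Mass = 3.78944 mol × 122.55 g/mol = 464.4 g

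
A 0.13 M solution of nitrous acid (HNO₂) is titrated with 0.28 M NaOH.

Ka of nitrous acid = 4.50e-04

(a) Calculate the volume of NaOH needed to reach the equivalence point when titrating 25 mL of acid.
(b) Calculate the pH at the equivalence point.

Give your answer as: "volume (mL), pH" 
V = 11.6 mL, pH = 8.15

(a) At equivalence: moles acid = moles base.
moles acid = 0.13 × 0.025 = 0.00325 mol; V_NaOH = 0.00325/0.28 = 0.01161 L = 11.6 mL.
(b) At equivalence, all acid → conjugate base A⁻ at [A⁻] = 0.00325/0.03661 = 0.08878 M.
Kb = Kw/Ka = 1.0e-14/4.50e-04 = 2.222e-11; [OH⁻] = √(Kb·[A⁻]) = 1.405e-06; pOH = 5.85; pH = 14 − pOH = 8.15.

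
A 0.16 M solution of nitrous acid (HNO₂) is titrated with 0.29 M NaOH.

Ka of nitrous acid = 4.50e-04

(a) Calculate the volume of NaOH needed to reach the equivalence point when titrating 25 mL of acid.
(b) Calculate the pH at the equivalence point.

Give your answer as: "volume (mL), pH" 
V = 13.8 mL, pH = 8.18

(a) At equivalence: moles acid = moles base.
moles acid = 0.16 × 0.025 = 0.004 mol; V_NaOH = 0.004/0.29 = 0.01379 L = 13.8 mL.
(b) At equivalence, all acid → conjugate base A⁻ at [A⁻] = 0.004/0.03879 = 0.1031 M.
Kb = Kw/Ka = 1.0e-14/4.50e-04 = 2.222e-11; [OH⁻] = √(Kb·[A⁻]) = 1.514e-06; pOH = 5.82; pH = 14 − pOH = 8.18.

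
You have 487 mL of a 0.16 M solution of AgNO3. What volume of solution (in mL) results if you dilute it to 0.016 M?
Using M₁V₁ = M₂V₂:
0.16 × 487 = 0.016 × V₂
V₂ = (0.16 × 487) / 0.016 = 4870 mL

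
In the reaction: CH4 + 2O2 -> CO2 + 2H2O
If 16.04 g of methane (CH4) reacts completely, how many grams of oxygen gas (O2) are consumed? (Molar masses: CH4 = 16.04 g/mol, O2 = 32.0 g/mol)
Moles of CH4 = 16.04 g ÷ 16.04 g/mol = 1 mol
Mole ratio: 2 mol O2 / 1 mol CH4
Moles of O2 = 1 × (2/1) = 2 mol
Mass of O2 = 2 mol × 32.0 g/mol = 64 g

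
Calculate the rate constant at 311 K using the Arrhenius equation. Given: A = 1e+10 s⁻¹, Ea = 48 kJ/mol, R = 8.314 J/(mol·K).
8.67e+01 s⁻¹

k = A·exp(-Ea/(R·T)) = 1e+10·exp(-48000/(8.314·311)) = 1e+10·exp(-18.5640) = 1e+10·8.6650e-09 = 8.67e+01 s⁻¹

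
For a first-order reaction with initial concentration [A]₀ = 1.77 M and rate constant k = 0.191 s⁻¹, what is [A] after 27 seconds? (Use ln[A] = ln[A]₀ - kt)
0.0102 M

ln[A] = ln[A]₀ - k·t = ln(1.77) - (0.191)·(27) = 0.5710 - 5.1570 = -4.5860
[A] = e^(-4.5860) = 0.0102 M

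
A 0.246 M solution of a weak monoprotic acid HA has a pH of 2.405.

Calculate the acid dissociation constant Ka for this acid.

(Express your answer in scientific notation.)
K_a = 6.40e-05

[H⁺] = 10^(−pH) = 10^(−2.405) = 3.936e-03 M. For HA ⇌ H⁺ + A⁻, Ka = x²/(C − x) = (3.936e-03)²/(0.246 − 3.936e-03) = 6.40e-05.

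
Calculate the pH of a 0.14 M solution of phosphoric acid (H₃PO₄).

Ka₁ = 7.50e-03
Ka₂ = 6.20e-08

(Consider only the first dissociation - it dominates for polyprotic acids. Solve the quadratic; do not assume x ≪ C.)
pH = 1.54

x² + Ka₁·x − Ka₁·C = 0 with Ka₁ = 7.50e-03, C = 0.14.
x = (−Ka₁ + √(Ka₁² + 4·Ka₁·C))/2 = 2.8870e-02 M, so pH = 1.54.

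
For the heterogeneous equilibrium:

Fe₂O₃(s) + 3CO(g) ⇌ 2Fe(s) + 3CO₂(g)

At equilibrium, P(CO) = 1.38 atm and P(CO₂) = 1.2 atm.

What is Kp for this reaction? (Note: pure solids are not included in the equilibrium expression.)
K_p = 0.658

Solids (Fe₂O₃, Fe) are excluded.
Kp = P(CO₂)³/P(CO)³ = (1.2)³/(1.38)³ = 1.728/2.628 = 0.658.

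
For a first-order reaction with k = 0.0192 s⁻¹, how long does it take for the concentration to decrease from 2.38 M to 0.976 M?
46.43 s

From ln[A] = ln[A]₀ - k·t: t = ln([A]₀/[A])/k = ln(2.38/0.976)/0.0192 = ln(2.4385)/0.0192 = 0.8914/0.0192 = 46.43 s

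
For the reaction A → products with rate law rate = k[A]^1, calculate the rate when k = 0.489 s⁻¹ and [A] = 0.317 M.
0.155 M/s

rate = k·[A]^1 = 0.489·(0.317)^1 = 0.489·0.317 = 0.155 M/s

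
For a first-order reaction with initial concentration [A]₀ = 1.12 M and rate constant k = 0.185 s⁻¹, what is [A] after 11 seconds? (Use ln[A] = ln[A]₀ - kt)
0.1464 M

ln[A] = ln[A]₀ - k·t = ln(1.12) - (0.185)·(11) = 0.1133 - 2.0350 = -1.9217
[A] = e^(-1.9217) = 0.1464 M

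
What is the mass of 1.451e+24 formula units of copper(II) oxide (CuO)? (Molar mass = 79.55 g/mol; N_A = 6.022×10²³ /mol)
Moles = 1.451e+24 ÷ 6.022×10²³ = 2.4095 mol
Mass = 2.4095 mol × 79.55 g/mol = 191.7 g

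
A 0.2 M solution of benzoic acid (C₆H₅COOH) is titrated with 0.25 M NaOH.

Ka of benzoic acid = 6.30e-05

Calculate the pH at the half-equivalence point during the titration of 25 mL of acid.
pH = pKa = 4.20

At the half-equivalence point, [HA] = [A⁻], so by Henderson–Hasselbalch pH = pKa + log(1) = pKa.
pKa = −log(6.30e-05) = 4.20.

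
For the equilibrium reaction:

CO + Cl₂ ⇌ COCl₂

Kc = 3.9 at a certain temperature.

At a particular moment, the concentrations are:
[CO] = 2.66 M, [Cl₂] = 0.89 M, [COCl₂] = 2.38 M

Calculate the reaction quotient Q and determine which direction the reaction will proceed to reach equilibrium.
Q = 1.005, Q < K, reaction proceeds forward (toward products)

Q = ([COCl₂]) / ([CO] × [Cl₂])
  = ((2.38)) / ((2.66)·(0.89)) = 2.38/2.3674 = 1.005
Since Q = 1.005 < Kc = 3.9, the reaction proceeds forward (toward products) to reach equilibrium.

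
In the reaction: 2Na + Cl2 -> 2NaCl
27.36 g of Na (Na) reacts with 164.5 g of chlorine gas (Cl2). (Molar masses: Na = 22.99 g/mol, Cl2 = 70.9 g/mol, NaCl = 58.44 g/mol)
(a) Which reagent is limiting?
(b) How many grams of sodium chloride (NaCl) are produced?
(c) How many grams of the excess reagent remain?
(a) Na, (b) 69.55 g, (c) 122.3 g

Moles of Na = 27.36 g ÷ 22.99 g/mol = 1.19008 mol
Moles of Cl2 = 164.5 g ÷ 70.9 g/mol = 2.32017 mol
Moles ÷ coefficient: Na: 1.19008/2 = 0.595, Cl2: 2.32017/1 = 2.32
(a) Na has the smaller value, so Na is the limiting reagent.
(b) Moles of NaCl = 1.19008 mol Na × (2/2) = 1.19008 mol; mass = 1.19008 mol × 58.44 g/mol = 69.55 g
(c) Cl2 consumed = 1.19008 × (1/2) = 0.595041 mol; remaining = 2.32017 − 0.595041 = 1.72513 mol; mass = 1.72513 mol × 70.9 g/mol = 122.3 g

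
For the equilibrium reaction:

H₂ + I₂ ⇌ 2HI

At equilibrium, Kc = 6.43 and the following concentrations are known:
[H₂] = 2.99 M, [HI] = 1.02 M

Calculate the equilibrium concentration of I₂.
[I₂] = 0.0541 M

Kc = ([HI]^2) / ([H₂] × [I₂]) = 6.43
[I₂]^1 = (product terms)/(Kc · other reactant terms) = 1.0404 / (6.43 · 2.99) = 0.054115
[I₂] = 0.0541 M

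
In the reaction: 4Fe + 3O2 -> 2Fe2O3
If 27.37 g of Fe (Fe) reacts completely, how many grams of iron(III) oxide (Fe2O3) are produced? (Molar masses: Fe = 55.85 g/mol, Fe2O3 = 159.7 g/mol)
Moles of Fe = 27.37 g ÷ 55.85 g/mol = 0.490063 mol
Mole ratio: 2 mol Fe2O3 / 4 mol Fe
Moles of Fe2O3 = 0.490063 × (2/4) = 0.245031 mol
Mass of Fe2O3 = 0.245031 mol × 159.7 g/mol = 39.13 g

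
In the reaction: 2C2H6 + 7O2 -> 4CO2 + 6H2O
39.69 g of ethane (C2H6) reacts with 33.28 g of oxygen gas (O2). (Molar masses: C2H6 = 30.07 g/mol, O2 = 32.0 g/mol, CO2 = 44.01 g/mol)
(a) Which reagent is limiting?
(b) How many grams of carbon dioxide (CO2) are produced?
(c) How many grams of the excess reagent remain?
(a) O2, (b) 26.15 g, (c) 30.75 g

Moles of C2H6 = 39.69 g ÷ 30.07 g/mol = 1.31992 mol
Moles of O2 = 33.28 g ÷ 32.0 g/mol = 1.04 mol
Moles ÷ coefficient: C2H6: 1.31992/2 = 0.66, O2: 1.04/7 = 0.1486
(a) O2 has the smaller value, so O2 is the limiting reagent.
(b) Moles of CO2 = 1.04 mol O2 × (4/7) = 0.594286 mol; mass = 0.594286 mol × 44.01 g/mol = 26.15 g
(c) C2H6 consumed = 1.04 × (2/7) = 0.297143 mol; remaining = 1.31992 − 0.297143 = 1.02278 mol; mass = 1.02278 mol × 30.07 g/mol = 30.75 g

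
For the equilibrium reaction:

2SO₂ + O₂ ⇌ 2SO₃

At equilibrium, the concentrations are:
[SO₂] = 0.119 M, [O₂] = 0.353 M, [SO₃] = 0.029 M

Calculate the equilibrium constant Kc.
K_c = 0.1682

Kc = ([SO₃]^2) / ([SO₂]^2 × [O₂])
   = ((0.029)^2) / ((0.119)^2·(0.353))
   = 0.000841 / 0.0049988 = 0.1682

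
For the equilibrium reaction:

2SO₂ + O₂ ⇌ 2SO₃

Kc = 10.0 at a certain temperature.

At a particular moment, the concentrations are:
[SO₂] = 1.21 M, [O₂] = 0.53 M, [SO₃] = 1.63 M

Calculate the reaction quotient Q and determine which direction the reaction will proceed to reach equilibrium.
Q = 3.424, Q < K, reaction proceeds forward (toward products)

Q = ([SO₃]^2) / ([SO₂]^2 × [O₂])
  = ((1.63)^2) / ((1.21)^2·(0.53)) = 2.6569/0.77597 = 3.424
Since Q = 3.424 < Kc = 10.0, the reaction proceeds forward (toward products) to reach equilibrium.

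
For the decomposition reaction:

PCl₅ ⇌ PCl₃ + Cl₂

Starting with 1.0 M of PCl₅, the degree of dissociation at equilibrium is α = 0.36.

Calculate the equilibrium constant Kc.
K_c = 0.2025

x = α·[A]₀ = 0.36 × 1.0 = 0.36 M dissociated.
At eq: [PCl₅] = 1.0 − 0.36 = 0.64 M; [PCl₃] = [Cl₂] = x = 0.36 M.
Kc = [PCl₃][Cl₂]/[PCl₅] = (0.36)²/0.64 = 0.2025.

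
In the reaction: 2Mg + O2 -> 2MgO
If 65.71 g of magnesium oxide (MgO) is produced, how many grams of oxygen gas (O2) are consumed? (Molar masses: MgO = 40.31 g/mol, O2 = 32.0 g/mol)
Moles of MgO = 65.71 g ÷ 40.31 g/mol = 1.63012 mol
Mole ratio: 1 mol O2 / 2 mol MgO
Moles of O2 = 1.63012 × (1/2) = 0.815058 mol
Mass of O2 = 0.815058 mol × 32.0 g/mol = 26.08 g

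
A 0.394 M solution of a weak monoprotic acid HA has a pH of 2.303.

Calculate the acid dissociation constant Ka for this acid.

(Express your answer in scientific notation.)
K_a = 6.37e-05

[H⁺] = 10^(−pH) = 10^(−2.303) = 4.977e-03 M. For HA ⇌ H⁺ + A⁻, Ka = x²/(C − x) = (4.977e-03)²/(0.394 − 4.977e-03) = 6.37e-05.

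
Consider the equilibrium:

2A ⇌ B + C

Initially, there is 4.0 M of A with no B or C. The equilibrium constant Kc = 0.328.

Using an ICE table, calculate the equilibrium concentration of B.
[B] = 1.068 M

ICE: [A] = 4.0 − 2x, [B] = [C] = x.
Kc = x²/(4.0 − 2x)² = 0.328 ⇒ √Kc = x/(4.0 − 2x).
x = √0.328·4.0/(1 + 2√0.328) = 0.57271·4.0/2.1454 = 1.0678.
[B] = x = 1.068 M.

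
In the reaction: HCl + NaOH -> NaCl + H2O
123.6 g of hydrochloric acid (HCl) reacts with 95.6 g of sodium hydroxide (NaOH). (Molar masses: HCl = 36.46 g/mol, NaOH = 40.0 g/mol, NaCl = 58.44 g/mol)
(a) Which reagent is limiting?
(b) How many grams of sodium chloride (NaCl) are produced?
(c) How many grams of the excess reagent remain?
(a) NaOH, (b) 139.7 g, (c) 36.46 g

Moles of HCl = 123.6 g ÷ 36.46 g/mol = 3.39002 mol
Moles of NaOH = 95.6 g ÷ 40.0 g/mol = 2.39 mol
Moles ÷ coefficient: HCl: 3.39002/1 = 3.39, NaOH: 2.39/1 = 2.39
(a) NaOH has the smaller value, so NaOH is the limiting reagent.
(b) Moles of NaCl = 2.39 mol NaOH × (1/1) = 2.39 mol; mass = 2.39 mol × 58.44 g/mol = 139.7 g
(c) HCl consumed = 2.39 × (1/1) = 2.39 mol; remaining = 3.39002 − 2.39 = 1.00002 mol; mass = 1.00002 mol × 36.46 g/mol = 36.46 g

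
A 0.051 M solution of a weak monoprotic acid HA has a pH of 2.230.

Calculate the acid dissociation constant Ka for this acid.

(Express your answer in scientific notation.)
K_a = 7.69e-04

[H⁺] = 10^(−pH) = 10^(−2.230) = 5.888e-03 M. For HA ⇌ H⁺ + A⁻, Ka = x²/(C − x) = (5.888e-03)²/(0.051 − 5.888e-03) = 7.69e-04.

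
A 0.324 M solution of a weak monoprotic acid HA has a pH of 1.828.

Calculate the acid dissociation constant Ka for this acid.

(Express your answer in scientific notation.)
K_a = 7.14e-04

[H⁺] = 10^(−pH) = 10^(−1.828) = 1.486e-02 M. For HA ⇌ H⁺ + A⁻, Ka = x²/(C − x) = (1.486e-02)²/(0.324 − 1.486e-02) = 7.14e-04.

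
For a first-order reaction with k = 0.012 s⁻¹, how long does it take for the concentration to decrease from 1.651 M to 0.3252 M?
135.39 s

From ln[A] = ln[A]₀ - k·t: t = ln([A]₀/[A])/k = ln(1.651/0.3252)/0.012 = ln(5.0769)/0.012 = 1.6247/0.012 = 135.39 s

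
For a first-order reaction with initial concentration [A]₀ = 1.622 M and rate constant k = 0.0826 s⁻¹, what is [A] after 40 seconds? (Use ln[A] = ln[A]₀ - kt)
0.0596 M

ln[A] = ln[A]₀ - k·t = ln(1.622) - (0.0826)·(40) = 0.4837 - 3.3040 = -2.8203
[A] = e^(-2.8203) = 0.0596 M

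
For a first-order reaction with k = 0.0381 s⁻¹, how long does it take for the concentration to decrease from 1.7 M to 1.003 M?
13.85 s

From ln[A] = ln[A]₀ - k·t: t = ln([A]₀/[A])/k = ln(1.7/1.003)/0.0381 = ln(1.6949)/0.0381 = 0.5276/0.0381 = 13.85 s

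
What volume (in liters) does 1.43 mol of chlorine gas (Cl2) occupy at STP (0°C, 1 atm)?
At STP, 1 mol of gas occupies 22.4 L
Volume = 1.43 mol × 22.4 L/mol = 32.03 L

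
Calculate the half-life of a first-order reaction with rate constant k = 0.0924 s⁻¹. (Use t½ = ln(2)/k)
7.50 s

t½ = ln(2)/k = 0.6931/0.0924 = 7.50 s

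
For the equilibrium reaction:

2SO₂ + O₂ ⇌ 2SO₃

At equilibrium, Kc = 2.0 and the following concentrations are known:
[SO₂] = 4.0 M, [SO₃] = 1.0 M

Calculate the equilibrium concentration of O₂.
[O₂] = 0.0312 M

Kc = ([SO₃]^2) / ([SO₂]^2 × [O₂]) = 2.0
[O₂]^1 = (product terms)/(Kc · other reactant terms) = 1 / (2.0 · 16) = 0.03125
[O₂] = 0.0312 M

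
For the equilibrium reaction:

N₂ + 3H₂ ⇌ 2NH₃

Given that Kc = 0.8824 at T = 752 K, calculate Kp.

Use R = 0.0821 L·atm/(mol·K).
K_p = 2.31e-04

Δn = (moles gaseous products) − (moles gaseous reactants) = -2
T = 752 K; RT = 0.0821 × 752 = 61.7392
Kp = Kc·(RT)^Δn = 0.8824 × (61.7392)^-2 = 0.8824 × 0.000262348 = 2.31e-04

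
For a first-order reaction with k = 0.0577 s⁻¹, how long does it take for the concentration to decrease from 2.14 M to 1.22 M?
9.74 s

From ln[A] = ln[A]₀ - k·t: t = ln([A]₀/[A])/k = ln(2.14/1.22)/0.0577 = ln(1.7541)/0.0577 = 0.5620/0.0577 = 9.74 s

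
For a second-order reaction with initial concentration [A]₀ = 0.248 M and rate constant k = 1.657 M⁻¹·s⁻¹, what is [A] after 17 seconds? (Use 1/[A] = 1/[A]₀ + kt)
0.0311 M

1/[A] = 1/[A]₀ + k·t = 1/0.248 + (1.657)·(17) = 4.0323 + 28.1690 = 32.2013
[A] = 1/32.2013 = 0.0311 M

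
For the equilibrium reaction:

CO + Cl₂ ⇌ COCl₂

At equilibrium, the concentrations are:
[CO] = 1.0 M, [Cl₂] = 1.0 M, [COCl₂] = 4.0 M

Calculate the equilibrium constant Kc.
K_c = 4.0000

Kc = ([COCl₂]) / ([CO] × [Cl₂])
   = ((4.0)) / ((1.0)·(1.0))
   = 4 / 1 = 4.0000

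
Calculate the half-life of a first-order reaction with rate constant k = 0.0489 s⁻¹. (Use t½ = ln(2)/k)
14.17 s

t½ = ln(2)/k = 0.6931/0.0489 = 14.17 s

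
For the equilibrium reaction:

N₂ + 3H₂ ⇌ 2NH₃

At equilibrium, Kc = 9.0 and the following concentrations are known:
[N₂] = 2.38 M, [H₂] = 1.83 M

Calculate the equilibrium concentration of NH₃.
[NH₃] = 11.4574 M

Kc = ([NH₃]^2) / ([N₂] × [H₂]^3) = 9.0
[NH₃]^2 = Kc · (reactant terms)/(other product terms) = 9.0 · 14.586 / 1 = 131.27
[NH₃] = (131.27)^(1/2) = 11.4574 M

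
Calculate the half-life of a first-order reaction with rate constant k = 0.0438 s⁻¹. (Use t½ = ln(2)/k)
15.83 s

t½ = ln(2)/k = 0.6931/0.0438 = 15.83 s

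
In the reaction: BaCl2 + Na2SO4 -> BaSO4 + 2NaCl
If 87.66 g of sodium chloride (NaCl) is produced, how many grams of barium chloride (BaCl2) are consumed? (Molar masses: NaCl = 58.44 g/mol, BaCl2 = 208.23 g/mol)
Moles of NaCl = 87.66 g ÷ 58.44 g/mol = 1.5 mol
Mole ratio: 1 mol BaCl2 / 2 mol NaCl
Moles of BaCl2 = 1.5 × (1/2) = 0.75 mol
Mass of BaCl2 = 0.75 mol × 208.23 g/mol = 156.2 g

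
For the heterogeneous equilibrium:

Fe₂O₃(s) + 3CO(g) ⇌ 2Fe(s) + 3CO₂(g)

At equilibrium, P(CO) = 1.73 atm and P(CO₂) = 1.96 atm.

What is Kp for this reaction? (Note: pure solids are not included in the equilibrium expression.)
K_p = 1.454

Solids (Fe₂O₃, Fe) are excluded.
Kp = P(CO₂)³/P(CO)³ = (1.96)³/(1.73)³ = 7.53/5.178 = 1.454.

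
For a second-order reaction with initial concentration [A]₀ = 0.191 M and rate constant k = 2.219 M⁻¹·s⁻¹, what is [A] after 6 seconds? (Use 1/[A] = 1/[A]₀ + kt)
0.0539 M

1/[A] = 1/[A]₀ + k·t = 1/0.191 + (2.219)·(6) = 5.2356 + 13.3140 = 18.5496
[A] = 1/18.5496 = 0.0539 M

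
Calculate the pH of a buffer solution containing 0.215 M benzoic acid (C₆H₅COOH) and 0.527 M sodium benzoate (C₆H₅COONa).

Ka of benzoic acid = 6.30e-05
pH = 4.59

pKa = -log(6.30e-05) = 4.20. pH = pKa + log([A⁻]/[HA]) = 4.20 + log(0.527/0.215)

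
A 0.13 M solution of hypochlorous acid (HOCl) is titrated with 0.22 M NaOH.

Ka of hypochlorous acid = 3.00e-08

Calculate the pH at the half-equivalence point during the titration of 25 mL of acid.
pH = pKa = 7.52

At the half-equivalence point, [HA] = [A⁻], so by Henderson–Hasselbalch pH = pKa + log(1) = pKa.
pKa = −log(3.00e-08) = 7.52.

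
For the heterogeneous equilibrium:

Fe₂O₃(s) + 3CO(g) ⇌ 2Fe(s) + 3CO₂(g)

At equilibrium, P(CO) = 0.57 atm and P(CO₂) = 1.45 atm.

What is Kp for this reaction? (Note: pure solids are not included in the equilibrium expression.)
K_p = 16.462

Solids (Fe₂O₃, Fe) are excluded.
Kp = P(CO₂)³/P(CO)³ = (1.45)³/(0.57)³ = 3.049/0.1852 = 16.462.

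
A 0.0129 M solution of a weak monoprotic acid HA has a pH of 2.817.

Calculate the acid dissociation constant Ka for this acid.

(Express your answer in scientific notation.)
K_a = 2.04e-04

[H⁺] = 10^(−pH) = 10^(−2.817) = 1.524e-03 M. For HA ⇌ H⁺ + A⁻, Ka = x²/(C − x) = (1.524e-03)²/(0.0129 − 1.524e-03) = 2.04e-04.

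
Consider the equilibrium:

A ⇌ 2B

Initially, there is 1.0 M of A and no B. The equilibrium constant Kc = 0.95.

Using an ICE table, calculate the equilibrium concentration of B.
[B] = 0.766 M

ICE: [A] = 1.0 − x, [B] = 2x.
Kc = (2x)²/(1.0 − x) = 0.95 ⇒ 4x² + 0.95x − 0.95 = 0.
x = (−0.95 + √(0.95² + 4·4·0.95))/(2·4) = (−0.95 + √16.102)/8 = 0.38285.
[B] = 2x = 0.766 M.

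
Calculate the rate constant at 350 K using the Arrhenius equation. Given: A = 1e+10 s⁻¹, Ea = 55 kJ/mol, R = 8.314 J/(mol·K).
6.19e+01 s⁻¹

k = A·exp(-Ea/(R·T)) = 1e+10·exp(-55000/(8.314·350)) = 1e+10·exp(-18.9010) = 1e+10·6.1859e-09 = 6.19e+01 s⁻¹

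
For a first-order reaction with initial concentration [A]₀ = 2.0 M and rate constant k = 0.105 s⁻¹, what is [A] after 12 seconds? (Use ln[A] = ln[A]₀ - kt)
0.5673 M

ln[A] = ln[A]₀ - k·t = ln(2.0) - (0.105)·(12) = 0.6931 - 1.2600 = -0.5669
[A] = e^(-0.5669) = 0.5673 M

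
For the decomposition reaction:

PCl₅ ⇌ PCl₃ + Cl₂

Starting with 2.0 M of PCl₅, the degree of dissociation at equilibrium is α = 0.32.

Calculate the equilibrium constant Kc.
K_c = 0.3012

x = α·[A]₀ = 0.32 × 2.0 = 0.64 M dissociated.
At eq: [PCl₅] = 2.0 − 0.64 = 1.36 M; [PCl₃] = [Cl₂] = x = 0.64 M.
Kc = [PCl₃][Cl₂]/[PCl₅] = (0.64)²/1.36 = 0.3012.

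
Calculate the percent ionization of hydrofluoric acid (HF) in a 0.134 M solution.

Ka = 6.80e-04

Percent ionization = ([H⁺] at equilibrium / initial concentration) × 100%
Percent ionization = 6.87%

Let x = [H⁺]. Ka = x²/(C - x) ⇒ x² + (6.80e-04)x - (6.80e-04)(0.134) = 0. x = 9.2117e-03. Percent = (9.2117e-03/0.134) × 100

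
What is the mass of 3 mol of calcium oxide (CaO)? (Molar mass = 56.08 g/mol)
Mass = 3 mol × 56.08 g/mol = 168.2 g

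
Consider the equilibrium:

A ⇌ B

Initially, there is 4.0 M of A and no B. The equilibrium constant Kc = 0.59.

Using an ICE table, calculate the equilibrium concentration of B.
[B] = 1.484 M

ICE: [A] = 4.0 − x, [B] = x.
Kc = x/(4.0 − x) = 0.59 ⇒ x = 0.59·4.0/(1 + 0.59) = 2.36/1.59 = 1.484.
[B] = x = 1.484 M.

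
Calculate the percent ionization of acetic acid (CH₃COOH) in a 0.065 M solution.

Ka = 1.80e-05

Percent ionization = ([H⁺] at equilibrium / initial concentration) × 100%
Percent ionization = 1.65%

Let x = [H⁺]. Ka = x²/(C - x) ⇒ x² + (1.80e-05)x - (1.80e-05)(0.065) = 0. x = 1.0727e-03. Percent = (1.0727e-03/0.065) × 100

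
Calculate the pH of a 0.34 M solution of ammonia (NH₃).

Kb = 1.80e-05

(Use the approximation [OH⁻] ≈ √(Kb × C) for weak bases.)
pH = 11.39

[OH⁻] = √(Kb × C) = √(1.80e-05 × 0.34) = 2.4739e-03. pOH = 2.61, pH = 14 - pOH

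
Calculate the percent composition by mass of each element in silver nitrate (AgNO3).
Ag: 63.50%, N: 8.25%, O: 28.26%

Molar mass of AgNO3 = 169.88 g/mol
% Ag = (1 × 107.87) / 169.88 × 100% = 107.87 / 169.88 × 100% = 63.50%
% N = (1 × 14.01) / 169.88 × 100% = 14.01 / 169.88 × 100% = 8.25%
% O = (3 × 16.0) / 169.88 × 100% = 48 / 169.88 × 100% = 28.26%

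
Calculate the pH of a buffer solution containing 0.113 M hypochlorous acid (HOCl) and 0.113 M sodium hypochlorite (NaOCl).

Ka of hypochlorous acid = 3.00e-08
pH = 7.52

pKa = -log(3.00e-08) = 7.52. pH = pKa + log([A⁻]/[HA]) = 7.52 + log(0.113/0.113)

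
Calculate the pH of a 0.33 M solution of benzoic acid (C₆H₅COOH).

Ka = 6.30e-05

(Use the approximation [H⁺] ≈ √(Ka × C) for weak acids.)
pH = 2.34

[H⁺] = √(Ka × C) = √(6.30e-05 × 0.33) = 4.5596e-03. pH = -log(4.5596e-03)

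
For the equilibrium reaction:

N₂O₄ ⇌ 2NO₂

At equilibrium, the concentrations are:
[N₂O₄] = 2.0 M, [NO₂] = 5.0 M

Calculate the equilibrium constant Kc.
K_c = 12.5000

Kc = ([NO₂]^2) / ([N₂O₄])
   = ((5.0)^2) / ((2.0))
   = 25 / 2 = 12.5000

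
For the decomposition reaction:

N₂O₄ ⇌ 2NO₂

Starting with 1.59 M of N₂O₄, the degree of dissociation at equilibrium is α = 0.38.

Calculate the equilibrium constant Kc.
K_c = 1.4813

x = α·[A]₀ = 0.38 × 1.59 = 0.6042 M dissociated.
At eq: [N₂O₄] = 1.59 − 0.6042 = 0.9858 M; [NO₂] = 2x = 1.208 M.
Kc = [NO₂]²/[N₂O₄] = (1.208)²/0.9858 = 1.481.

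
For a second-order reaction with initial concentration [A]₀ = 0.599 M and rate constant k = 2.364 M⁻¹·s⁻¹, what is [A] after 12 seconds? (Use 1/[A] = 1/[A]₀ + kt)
0.0333 M

1/[A] = 1/[A]₀ + k·t = 1/0.599 + (2.364)·(12) = 1.6694 + 28.3680 = 30.0374
[A] = 1/30.0374 = 0.0333 M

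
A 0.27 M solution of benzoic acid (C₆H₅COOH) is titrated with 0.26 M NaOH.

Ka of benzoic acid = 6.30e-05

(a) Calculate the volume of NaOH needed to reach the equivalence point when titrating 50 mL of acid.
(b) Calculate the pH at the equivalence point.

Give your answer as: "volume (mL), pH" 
V = 51.9 mL, pH = 8.66

(a) At equivalence: moles acid = moles base.
moles acid = 0.27 × 0.05 = 0.0135 mol; V_NaOH = 0.0135/0.26 = 0.05192 L = 51.9 mL.
(b) At equivalence, all acid → conjugate base A⁻ at [A⁻] = 0.0135/0.1019 = 0.1325 M.
Kb = Kw/Ka = 1.0e-14/6.30e-05 = 1.587e-10; [OH⁻] = √(Kb·[A⁻]) = 4.585e-06; pOH = 5.34; pH = 14 − pOH = 8.66.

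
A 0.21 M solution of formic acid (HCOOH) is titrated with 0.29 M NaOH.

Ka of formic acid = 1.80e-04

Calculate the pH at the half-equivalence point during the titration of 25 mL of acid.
pH = pKa = 3.74

At the half-equivalence point, [HA] = [A⁻], so by Henderson–Hasselbalch pH = pKa + log(1) = pKa.
pKa = −log(1.80e-04) = 3.74.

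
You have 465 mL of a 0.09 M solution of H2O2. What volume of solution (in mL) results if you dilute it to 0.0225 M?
Using M₁V₁ = M₂V₂:
0.09 × 465 = 0.0225 × V₂
V₂ = (0.09 × 465) / 0.0225 = 1860 mL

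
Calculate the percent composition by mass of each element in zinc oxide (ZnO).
Zn: 80.34%, O: 19.66%

Molar mass of ZnO = 81.38 g/mol
% Zn = (1 × 65.38) / 81.38 × 100% = 65.38 / 81.38 × 100% = 80.34%
% O = (1 × 16.0) / 81.38 × 100% = 16 / 81.38 × 100% = 19.66%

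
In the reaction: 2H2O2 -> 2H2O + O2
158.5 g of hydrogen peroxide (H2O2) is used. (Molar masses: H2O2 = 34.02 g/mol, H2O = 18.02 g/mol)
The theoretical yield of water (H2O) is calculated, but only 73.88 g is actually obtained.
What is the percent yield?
Moles of H2O2 = 158.5 g ÷ 34.02 g/mol = 4.65902 mol
Mole ratio: 2 mol H2O / 2 mol H2O2
Moles of H2O = 4.65902 × (2/2) = 4.65902 mol
Theoretical yield = 4.65902 mol × 18.02 g/mol = 83.956 g
Actual yield = 73.88 g
Percent yield = (73.88 / 83.956) × 100% = 88.0%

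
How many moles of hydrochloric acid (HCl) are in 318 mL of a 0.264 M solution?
Moles = Molarity × Volume (L)
Moles = 0.264 M × 0.318 L = 0.08395 mol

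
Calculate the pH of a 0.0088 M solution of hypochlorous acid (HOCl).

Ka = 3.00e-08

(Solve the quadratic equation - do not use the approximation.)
pH = 4.79

x² + Ka×x - Ka×C = 0. Using quadratic formula: [H⁺] = 1.6233e-05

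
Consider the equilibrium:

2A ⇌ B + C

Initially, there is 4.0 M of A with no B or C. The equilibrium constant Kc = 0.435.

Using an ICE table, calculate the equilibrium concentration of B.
[B] = 1.138 M

ICE: [A] = 4.0 − 2x, [B] = [C] = x.
Kc = x²/(4.0 − 2x)² = 0.435 ⇒ √Kc = x/(4.0 − 2x).
x = √0.435·4.0/(1 + 2√0.435) = 0.65955·4.0/2.3191 = 1.1376.
[B] = x = 1.138 M.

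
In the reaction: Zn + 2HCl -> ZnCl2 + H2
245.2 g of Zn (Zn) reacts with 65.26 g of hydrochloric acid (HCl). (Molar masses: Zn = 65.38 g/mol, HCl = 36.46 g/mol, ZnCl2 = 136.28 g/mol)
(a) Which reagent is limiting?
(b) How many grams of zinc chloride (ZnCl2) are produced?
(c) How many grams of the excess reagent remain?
(a) HCl, (b) 122 g, (c) 186.7 g

Moles of Zn = 245.2 g ÷ 65.38 g/mol = 3.75038 mol
Moles of HCl = 65.26 g ÷ 36.46 g/mol = 1.78991 mol
Moles ÷ coefficient: Zn: 3.75038/1 = 3.75, HCl: 1.78991/2 = 0.895
(a) HCl has the smaller value, so HCl is the limiting reagent.
(b) Moles of ZnCl2 = 1.78991 mol HCl × (1/2) = 0.894953 mol; mass = 0.894953 mol × 136.28 g/mol = 122 g
(c) Zn consumed = 1.78991 × (1/2) = 0.894953 mol; remaining = 3.75038 − 0.894953 = 2.85543 mol; mass = 2.85543 mol × 65.38 g/mol = 186.7 g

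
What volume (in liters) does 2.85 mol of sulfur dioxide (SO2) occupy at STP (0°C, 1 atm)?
At STP, 1 mol of gas occupies 22.4 L
Volume = 2.85 mol × 22.4 L/mol = 63.84 L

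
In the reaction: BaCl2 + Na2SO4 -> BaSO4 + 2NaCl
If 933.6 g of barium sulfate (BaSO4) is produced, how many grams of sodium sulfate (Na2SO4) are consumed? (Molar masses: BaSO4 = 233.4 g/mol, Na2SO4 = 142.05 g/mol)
Moles of BaSO4 = 933.6 g ÷ 233.4 g/mol = 4 mol
Mole ratio: 1 mol Na2SO4 / 1 mol BaSO4
Moles of Na2SO4 = 4 × (1/1) = 4 mol
Mass of Na2SO4 = 4 mol × 142.05 g/mol = 568.2 g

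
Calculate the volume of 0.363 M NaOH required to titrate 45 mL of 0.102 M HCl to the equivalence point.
V_{base} = 12.6 mL

At equivalence: moles acid = moles base.
moles HCl = 0.102 M × 0.045 L = 0.00459 mol
V_NaOH = 0.00459 mol ÷ 0.363 M = 0.01264 L = 12.6 mL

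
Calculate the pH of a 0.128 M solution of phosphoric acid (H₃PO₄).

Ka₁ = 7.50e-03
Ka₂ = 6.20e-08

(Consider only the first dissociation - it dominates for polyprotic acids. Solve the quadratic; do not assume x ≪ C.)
pH = 1.56

x² + Ka₁·x − Ka₁·C = 0 with Ka₁ = 7.50e-03, C = 0.128.
x = (−Ka₁ + √(Ka₁² + 4·Ka₁·C))/2 = 2.7460e-02 M, so pH = 1.56.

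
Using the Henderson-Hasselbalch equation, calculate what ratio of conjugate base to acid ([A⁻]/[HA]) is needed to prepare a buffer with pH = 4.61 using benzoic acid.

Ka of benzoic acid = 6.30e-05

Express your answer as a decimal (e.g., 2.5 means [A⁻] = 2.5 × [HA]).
[A⁻]/[HA] = 2.566

pKa = −log(6.30e-05) = 4.2007. pH = pKa + log([A⁻]/[HA]). 4.61 = 4.2007 + log(ratio). log(ratio) = 4.61 − 4.2007 = 0.4093. ratio = 10^(0.4093) = 2.566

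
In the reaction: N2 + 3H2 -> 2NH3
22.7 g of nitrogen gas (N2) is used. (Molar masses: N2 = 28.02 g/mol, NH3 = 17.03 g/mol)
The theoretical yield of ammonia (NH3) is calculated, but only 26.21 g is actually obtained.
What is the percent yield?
Moles of N2 = 22.7 g ÷ 28.02 g/mol = 0.810136 mol
Mole ratio: 2 mol NH3 / 1 mol N2
Moles of NH3 = 0.810136 × (2/1) = 1.62027 mol
Theoretical yield = 1.62027 mol × 17.03 g/mol = 27.593 g
Actual yield = 26.21 g
Percent yield = (26.21 / 27.593) × 100% = 95.0%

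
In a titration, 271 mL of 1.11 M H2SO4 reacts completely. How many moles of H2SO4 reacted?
Moles = Molarity × Volume (L)
Moles = 1.11 M × 0.271 L = 0.3008 mol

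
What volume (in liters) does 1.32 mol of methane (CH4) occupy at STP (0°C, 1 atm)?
At STP, 1 mol of gas occupies 22.4 L
Volume = 1.32 mol × 22.4 L/mol = 29.57 L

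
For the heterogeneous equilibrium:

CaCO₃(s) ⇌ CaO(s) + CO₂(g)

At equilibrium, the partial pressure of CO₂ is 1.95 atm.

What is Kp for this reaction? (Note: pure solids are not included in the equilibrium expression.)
K_p = 1.95

Solids (CaCO₃, CaO) have activity 1 and are excluded.
Kp = P(CO₂) = 1.95.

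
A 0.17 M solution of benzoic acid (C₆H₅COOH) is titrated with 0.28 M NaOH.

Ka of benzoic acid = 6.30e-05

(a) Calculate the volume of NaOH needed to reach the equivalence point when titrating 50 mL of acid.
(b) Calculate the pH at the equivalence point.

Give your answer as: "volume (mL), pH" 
V = 30.4 mL, pH = 8.61

(a) At equivalence: moles acid = moles base.
moles acid = 0.17 × 0.05 = 0.0085 mol; V_NaOH = 0.0085/0.28 = 0.03036 L = 30.4 mL.
(b) At equivalence, all acid → conjugate base A⁻ at [A⁻] = 0.0085/0.08036 = 0.1058 M.
Kb = Kw/Ka = 1.0e-14/6.30e-05 = 1.587e-10; [OH⁻] = √(Kb·[A⁻]) = 4.098e-06; pOH = 5.39; pH = 14 − pOH = 8.61.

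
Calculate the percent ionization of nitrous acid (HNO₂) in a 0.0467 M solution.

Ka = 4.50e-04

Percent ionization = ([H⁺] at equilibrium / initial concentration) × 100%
Percent ionization = 9.35%

Let x = [H⁺]. Ka = x²/(C - x) ⇒ x² + (4.50e-04)x - (4.50e-04)(0.0467) = 0. x = 4.3647e-03. Percent = (4.3647e-03/0.0467) × 100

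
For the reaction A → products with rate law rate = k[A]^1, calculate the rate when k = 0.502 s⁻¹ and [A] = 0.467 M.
0.2344 M/s

rate = k·[A]^1 = 0.502·(0.467)^1 = 0.502·0.467 = 0.2344 M/s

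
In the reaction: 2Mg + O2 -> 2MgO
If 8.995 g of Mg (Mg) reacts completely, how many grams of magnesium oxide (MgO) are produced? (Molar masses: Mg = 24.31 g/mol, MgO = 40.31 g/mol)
Moles of Mg = 8.995 g ÷ 24.31 g/mol = 0.370012 mol
Mole ratio: 2 mol MgO / 2 mol Mg
Moles of MgO = 0.370012 × (2/2) = 0.370012 mol
Mass of MgO = 0.370012 mol × 40.31 g/mol = 14.92 g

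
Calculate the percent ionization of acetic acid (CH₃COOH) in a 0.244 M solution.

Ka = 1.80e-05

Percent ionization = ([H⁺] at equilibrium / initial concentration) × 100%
Percent ionization = 0.855%

Let x = [H⁺]. Ka = x²/(C - x) ⇒ x² + (1.80e-05)x - (1.80e-05)(0.244) = 0. x = 2.0867e-03. Percent = (2.0867e-03/0.244) × 100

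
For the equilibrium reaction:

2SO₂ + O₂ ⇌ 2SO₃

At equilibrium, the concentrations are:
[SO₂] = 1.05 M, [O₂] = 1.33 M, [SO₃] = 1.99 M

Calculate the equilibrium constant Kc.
K_c = 2.7007

Kc = ([SO₃]^2) / ([SO₂]^2 × [O₂])
   = ((1.99)^2) / ((1.05)^2·(1.33))
   = 3.9601 / 1.4663 = 2.7007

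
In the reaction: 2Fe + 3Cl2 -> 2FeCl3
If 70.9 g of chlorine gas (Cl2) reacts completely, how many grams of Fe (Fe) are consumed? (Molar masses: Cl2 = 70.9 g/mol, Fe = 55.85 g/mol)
Moles of Cl2 = 70.9 g ÷ 70.9 g/mol = 1 mol
Mole ratio: 2 mol Fe / 3 mol Cl2
Moles of Fe = 1 × (2/3) = 0.666667 mol
Mass of Fe = 0.666667 mol × 55.85 g/mol = 37.23 g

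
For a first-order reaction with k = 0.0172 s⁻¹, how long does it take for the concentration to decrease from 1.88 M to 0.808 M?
49.10 s

From ln[A] = ln[A]₀ - k·t: t = ln([A]₀/[A])/k = ln(1.88/0.808)/0.0172 = ln(2.3267)/0.0172 = 0.8445/0.0172 = 49.10 s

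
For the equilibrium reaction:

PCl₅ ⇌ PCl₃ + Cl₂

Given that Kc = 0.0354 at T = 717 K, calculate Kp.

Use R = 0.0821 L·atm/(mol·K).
K_p = 2.0838

Δn = (moles gaseous products) − (moles gaseous reactants) = 1
T = 717 K; RT = 0.0821 × 717 = 58.8657
Kp = Kc·(RT)^Δn = 0.0354 × (58.8657)^1 = 0.0354 × 58.8657 = 2.0838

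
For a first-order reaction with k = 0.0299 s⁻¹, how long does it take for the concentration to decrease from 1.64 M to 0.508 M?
39.20 s

From ln[A] = ln[A]₀ - k·t: t = ln([A]₀/[A])/k = ln(1.64/0.508)/0.0299 = ln(3.2283)/0.0299 = 1.1720/0.0299 = 39.20 s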